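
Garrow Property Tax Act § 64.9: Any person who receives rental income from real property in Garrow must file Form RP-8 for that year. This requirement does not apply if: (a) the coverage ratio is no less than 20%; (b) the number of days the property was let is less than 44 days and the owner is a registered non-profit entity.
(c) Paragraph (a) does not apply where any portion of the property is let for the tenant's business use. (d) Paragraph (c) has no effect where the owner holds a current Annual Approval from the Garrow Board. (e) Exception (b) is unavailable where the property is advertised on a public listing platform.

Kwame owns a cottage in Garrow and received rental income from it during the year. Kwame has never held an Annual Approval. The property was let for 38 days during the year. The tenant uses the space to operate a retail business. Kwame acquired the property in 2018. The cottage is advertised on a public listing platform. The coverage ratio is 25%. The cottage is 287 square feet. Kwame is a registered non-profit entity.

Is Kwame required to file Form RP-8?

All of (a)'s requirements are met (the coverage ratio is 25%, meeting the 20% threshold). But applying paragraphs (c)–(d): (c) operates against (a): the space is let for business use. (d) does not operate here (there is no Annual Approval in force), so (c) stands. (a) is therefore removed.
All of (b)'s requirements are met (the number of days the property was let is 38 days, less than the 44 days limit; Kwame is a registered non-profit). But: (e) applies — the property is publicly advertised. Exception (b) does not apply.
No exception applies. The general rule governs.

Yes — Kwame must file Form RP-8.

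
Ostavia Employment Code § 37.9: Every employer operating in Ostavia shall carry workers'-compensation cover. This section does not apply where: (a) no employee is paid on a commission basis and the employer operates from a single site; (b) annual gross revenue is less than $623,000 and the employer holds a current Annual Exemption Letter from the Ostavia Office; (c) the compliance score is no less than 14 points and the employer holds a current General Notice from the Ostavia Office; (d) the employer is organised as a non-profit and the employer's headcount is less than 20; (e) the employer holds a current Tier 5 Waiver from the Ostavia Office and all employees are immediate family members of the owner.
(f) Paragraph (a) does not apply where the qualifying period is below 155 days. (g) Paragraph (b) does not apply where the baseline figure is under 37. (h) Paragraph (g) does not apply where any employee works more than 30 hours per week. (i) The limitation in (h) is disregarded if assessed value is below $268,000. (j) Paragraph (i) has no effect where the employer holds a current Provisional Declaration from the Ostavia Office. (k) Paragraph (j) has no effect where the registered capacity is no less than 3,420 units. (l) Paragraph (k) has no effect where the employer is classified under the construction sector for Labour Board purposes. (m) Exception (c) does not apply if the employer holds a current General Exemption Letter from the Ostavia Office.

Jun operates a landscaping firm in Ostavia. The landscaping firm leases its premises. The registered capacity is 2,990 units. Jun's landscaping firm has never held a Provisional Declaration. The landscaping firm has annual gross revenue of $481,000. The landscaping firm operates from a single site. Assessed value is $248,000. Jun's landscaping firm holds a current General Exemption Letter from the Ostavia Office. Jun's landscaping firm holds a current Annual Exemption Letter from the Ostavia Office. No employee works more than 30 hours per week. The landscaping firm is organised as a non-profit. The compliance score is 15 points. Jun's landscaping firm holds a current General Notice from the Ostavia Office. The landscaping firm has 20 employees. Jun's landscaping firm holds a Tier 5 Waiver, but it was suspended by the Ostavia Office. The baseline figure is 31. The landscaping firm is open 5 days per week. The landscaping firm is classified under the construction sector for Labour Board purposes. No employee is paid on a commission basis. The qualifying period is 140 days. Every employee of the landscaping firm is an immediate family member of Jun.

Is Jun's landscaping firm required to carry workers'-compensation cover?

Yes — Jun's landscaping firm must carry workers'-compensation cover.

Exception (a): no employee is paid on commission; the employer operates from a single site — every condition holds. Turning to paragraph (f): (f) operates — the qualifying period is 140 days, below the 155 days limit. (a) is therefore removed.
Exception (b): annual gross revenue is $481,000, less than the $623,000 limit; a current Annual Exemption Letter is held — every condition holds. However, paragraphs (g)–(l) must be considered: (g) is engaged — the baseline figure is 31, under the 37 limit. (h) is not engaged (no employee exceeds 30 hours/week), so (g) stands. (b) is therefore removed.
Exception (c): the compliance score is 15 points, meeting the 14 points threshold; a current General Notice is held — every condition holds. Turning to paragraph (m): (m) operates — a current General Exemption Letter is held. Exception (c) does not apply.
Exception (d) fails — the employer's headcount is 20, not less than 20.
Exception (e) does not apply: the Tier 5 Waiver is not current.
Every exception is unavailable, so the rule governs.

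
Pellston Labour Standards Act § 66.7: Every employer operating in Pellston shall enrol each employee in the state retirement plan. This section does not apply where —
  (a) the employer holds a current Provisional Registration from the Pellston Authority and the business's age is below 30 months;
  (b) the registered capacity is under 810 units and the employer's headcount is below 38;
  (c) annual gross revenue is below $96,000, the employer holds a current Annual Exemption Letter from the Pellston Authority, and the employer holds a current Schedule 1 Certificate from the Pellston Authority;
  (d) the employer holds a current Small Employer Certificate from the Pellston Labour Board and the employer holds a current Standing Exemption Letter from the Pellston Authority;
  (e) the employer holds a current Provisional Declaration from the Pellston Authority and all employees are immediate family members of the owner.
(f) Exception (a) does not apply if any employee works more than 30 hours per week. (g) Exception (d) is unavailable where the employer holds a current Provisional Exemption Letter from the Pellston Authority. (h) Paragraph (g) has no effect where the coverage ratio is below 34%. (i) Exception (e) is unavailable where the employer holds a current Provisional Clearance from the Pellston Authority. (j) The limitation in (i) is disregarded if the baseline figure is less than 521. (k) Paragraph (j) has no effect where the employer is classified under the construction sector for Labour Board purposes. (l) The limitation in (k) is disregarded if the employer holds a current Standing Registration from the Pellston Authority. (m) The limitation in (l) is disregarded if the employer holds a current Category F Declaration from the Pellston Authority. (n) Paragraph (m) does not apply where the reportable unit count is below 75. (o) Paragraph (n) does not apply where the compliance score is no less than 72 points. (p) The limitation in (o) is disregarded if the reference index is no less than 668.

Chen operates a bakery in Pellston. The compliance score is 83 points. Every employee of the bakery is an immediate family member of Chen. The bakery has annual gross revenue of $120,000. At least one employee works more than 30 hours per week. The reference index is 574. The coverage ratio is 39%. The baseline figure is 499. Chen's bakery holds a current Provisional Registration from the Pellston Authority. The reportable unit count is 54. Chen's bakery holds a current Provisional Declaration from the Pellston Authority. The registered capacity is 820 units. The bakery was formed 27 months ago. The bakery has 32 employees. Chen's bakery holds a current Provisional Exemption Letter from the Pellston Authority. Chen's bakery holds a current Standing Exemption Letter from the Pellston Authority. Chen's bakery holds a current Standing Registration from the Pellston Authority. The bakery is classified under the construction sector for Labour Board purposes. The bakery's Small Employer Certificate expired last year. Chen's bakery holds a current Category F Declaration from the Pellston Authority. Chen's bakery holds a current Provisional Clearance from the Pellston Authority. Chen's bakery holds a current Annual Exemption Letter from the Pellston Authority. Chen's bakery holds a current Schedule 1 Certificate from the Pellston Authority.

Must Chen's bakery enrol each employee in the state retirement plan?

Exception (a): a current Provisional Registration is held; the business's age is 27 months, below the 30 months limit — every condition holds. But: (f) is triggered — at least one employee exceeds 30 hours/week. Exception (a) does not apply.
Exception (b) fails — the registered capacity is 820 units, not under 810 units.
Exception (c) fails — annual gross revenue is $120,000, not below $96,000.
Exception (d) fails — the Small Employer Certificate has expired.
Exception (e)'s conditions are all satisfied: a current Provisional Declaration is held; every employee is an immediate family member. But: (i) operates against (e): a current Provisional Clearance is held. (j) operates (the baseline figure is 499, less than the 521 limit), but is displaced by (k): (k) operates against (j): the bakery is classified under the construction sector. (l) operates (a current Standing Registration is held), but yields to (m): (m) is engaged — a current Category F Declaration is held. (n) would limit (m) — the reportable unit count is 54, below the 75 limit — but (o) sets (n) aside: (o) operates against (n): the compliance score is 83 points, meeting the 72 points threshold. (p) is inapplicable (the reference index is 574, short of 668), so (o) stands. (e) is therefore removed.
No exception is made out. Chen's bakery falls within the general rule.

Yes — Chen's bakery must enrol each employee in the state retirement plan.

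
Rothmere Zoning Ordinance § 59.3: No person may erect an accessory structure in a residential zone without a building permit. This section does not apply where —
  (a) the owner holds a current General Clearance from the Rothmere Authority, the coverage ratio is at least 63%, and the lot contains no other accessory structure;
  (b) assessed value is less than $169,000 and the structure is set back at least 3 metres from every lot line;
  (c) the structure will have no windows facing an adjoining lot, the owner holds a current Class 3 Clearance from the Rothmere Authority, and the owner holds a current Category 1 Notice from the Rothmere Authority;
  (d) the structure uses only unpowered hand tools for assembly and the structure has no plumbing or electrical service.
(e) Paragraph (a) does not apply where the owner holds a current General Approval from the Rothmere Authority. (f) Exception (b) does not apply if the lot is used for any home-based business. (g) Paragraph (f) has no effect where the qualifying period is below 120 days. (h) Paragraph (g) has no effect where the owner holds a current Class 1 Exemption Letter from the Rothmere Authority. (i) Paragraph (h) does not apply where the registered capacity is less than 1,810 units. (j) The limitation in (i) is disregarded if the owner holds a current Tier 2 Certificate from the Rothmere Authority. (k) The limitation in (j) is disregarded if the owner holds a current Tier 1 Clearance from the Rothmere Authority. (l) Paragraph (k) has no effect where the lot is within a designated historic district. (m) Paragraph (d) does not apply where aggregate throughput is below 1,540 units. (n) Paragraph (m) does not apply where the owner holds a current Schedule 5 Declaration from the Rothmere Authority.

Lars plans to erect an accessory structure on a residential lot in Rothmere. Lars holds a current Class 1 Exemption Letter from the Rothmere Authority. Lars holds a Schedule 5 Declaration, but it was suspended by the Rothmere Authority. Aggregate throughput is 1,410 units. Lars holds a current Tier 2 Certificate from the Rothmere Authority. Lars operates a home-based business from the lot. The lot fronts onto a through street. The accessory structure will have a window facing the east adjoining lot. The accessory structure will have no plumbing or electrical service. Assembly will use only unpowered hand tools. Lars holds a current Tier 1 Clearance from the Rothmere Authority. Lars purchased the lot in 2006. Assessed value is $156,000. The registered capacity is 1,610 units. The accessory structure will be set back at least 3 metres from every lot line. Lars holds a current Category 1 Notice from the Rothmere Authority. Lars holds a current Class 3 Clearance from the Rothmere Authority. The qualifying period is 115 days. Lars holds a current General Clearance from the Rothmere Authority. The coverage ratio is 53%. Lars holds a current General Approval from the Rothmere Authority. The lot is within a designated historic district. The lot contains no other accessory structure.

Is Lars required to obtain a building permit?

Exception (a) requires that the coverage ratio is at least 63%; but the coverage ratio is 53%, short of 63%, so (a) is unavailable.
Exception (b): assessed value is $156,000, less than the $169,000 limit; the setback is at least 3 m on every side — every condition holds. But applying paragraphs (f)–(l): (f) operates — a home-based business operates on the lot. (g) is engaged (the qualifying period is 115 days, below the 120 days limit), but is itself disapplied by (h): (h) operates against (g): a current Class 1 Exemption Letter is held. (i) would limit (h) — the registered capacity is 1,610 units, less than the 1,810 units limit — but (j) sets (i) aside: (j) applies — a current Tier 2 Certificate is held. (k) operates (a current Tier 1 Clearance is held), but yields to (l): (l) operates against (k): the lot is in a historic district. Exception (b) does not apply.
Exception (c) does not apply: a window faces an adjoining lot.
All of (d)'s requirements are met (assembly uses only hand tools; there is no plumbing or electrical service). But applying paragraphs (m)–(n): (m) operates against (d): aggregate throughput is 1,410 units, below the 1,540 units limit. (n) is not triggered (there is no Schedule 5 Declaration in force), so (m) stands. So (d) is unavailable.
No exception applies. The general rule governs.

Yes — Lars must obtain a building permit.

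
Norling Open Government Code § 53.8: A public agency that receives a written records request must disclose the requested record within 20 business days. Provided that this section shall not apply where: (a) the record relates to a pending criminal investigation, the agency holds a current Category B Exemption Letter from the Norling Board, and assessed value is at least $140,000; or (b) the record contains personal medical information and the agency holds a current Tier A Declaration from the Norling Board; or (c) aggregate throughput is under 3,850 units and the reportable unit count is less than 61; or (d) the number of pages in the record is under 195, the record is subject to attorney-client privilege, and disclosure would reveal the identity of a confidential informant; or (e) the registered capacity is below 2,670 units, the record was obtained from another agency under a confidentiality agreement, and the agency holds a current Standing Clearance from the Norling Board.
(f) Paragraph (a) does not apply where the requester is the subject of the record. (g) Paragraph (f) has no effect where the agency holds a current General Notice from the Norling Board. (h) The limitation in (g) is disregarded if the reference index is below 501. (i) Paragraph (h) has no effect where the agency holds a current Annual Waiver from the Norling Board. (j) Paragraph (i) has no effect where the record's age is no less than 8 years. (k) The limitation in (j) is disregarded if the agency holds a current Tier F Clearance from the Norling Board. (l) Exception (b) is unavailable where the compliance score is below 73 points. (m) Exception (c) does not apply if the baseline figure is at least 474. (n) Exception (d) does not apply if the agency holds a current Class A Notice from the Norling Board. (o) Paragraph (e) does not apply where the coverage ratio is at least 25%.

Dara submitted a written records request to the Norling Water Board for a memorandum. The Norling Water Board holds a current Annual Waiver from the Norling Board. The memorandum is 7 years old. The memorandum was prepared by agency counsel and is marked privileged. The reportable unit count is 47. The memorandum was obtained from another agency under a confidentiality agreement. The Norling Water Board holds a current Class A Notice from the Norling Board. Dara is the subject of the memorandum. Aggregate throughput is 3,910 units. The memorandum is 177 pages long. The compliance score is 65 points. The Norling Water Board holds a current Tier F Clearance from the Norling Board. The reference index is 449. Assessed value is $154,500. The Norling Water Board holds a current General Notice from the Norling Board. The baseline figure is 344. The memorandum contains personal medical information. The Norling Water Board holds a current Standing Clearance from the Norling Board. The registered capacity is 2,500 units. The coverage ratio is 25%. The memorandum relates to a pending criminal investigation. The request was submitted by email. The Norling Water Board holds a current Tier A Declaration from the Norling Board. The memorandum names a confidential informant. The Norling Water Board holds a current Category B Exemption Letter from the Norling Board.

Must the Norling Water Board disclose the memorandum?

All of (a)'s requirements are met (the memorandum relates to a pending investigation; a current Category B Exemption Letter is held; assessed value is $154,500, meeting the $140,000 threshold). Applying paragraphs (f)–(k): (f) would limit (a) — Dara is the subject of the memorandum — but (g) sets (f) aside: (g) operates — a current General Notice is held. (h) would limit (g) — the reference index is 449, below the 501 limit — but (i) sets (h) aside: (i) operates against (h): a current Annual Waiver is held. (j) is not engaged (the record's age is 7 years, short of 8 years), so (i) stands. Exception (a) stands.
Exception (b)'s conditions are all satisfied: the memorandum contains personal medical information; a current Tier A Declaration is held. However, paragraph (l) must be considered: (l) operates — the compliance score is 65 points, below the 73 points limit. So (b) is unavailable.
Exception (c) does not apply: aggregate throughput is 3,910 units, not under 3,850 units.
Exception (d): the number of pages in the record is 177, under the 195 limit; the memorandum is privileged; the memorandum names a confidential informant — every condition holds. Turning to paragraph (n): (n) operates against (d): a current Class A Notice is held. (d) is therefore removed.
Exception (e) is satisfied on its face — the registered capacity is 2,500 units, below the 2,670 units limit; the memorandum was obtained under a confidentiality agreement; a current Standing Clearance is held. Turning to paragraph (o): (o) operates against (e): the coverage ratio is 25%, meeting the 25% threshold. Exception (e) does not apply.

No — exception (a) applies; the Norling Water Board is not required to disclose the memorandum.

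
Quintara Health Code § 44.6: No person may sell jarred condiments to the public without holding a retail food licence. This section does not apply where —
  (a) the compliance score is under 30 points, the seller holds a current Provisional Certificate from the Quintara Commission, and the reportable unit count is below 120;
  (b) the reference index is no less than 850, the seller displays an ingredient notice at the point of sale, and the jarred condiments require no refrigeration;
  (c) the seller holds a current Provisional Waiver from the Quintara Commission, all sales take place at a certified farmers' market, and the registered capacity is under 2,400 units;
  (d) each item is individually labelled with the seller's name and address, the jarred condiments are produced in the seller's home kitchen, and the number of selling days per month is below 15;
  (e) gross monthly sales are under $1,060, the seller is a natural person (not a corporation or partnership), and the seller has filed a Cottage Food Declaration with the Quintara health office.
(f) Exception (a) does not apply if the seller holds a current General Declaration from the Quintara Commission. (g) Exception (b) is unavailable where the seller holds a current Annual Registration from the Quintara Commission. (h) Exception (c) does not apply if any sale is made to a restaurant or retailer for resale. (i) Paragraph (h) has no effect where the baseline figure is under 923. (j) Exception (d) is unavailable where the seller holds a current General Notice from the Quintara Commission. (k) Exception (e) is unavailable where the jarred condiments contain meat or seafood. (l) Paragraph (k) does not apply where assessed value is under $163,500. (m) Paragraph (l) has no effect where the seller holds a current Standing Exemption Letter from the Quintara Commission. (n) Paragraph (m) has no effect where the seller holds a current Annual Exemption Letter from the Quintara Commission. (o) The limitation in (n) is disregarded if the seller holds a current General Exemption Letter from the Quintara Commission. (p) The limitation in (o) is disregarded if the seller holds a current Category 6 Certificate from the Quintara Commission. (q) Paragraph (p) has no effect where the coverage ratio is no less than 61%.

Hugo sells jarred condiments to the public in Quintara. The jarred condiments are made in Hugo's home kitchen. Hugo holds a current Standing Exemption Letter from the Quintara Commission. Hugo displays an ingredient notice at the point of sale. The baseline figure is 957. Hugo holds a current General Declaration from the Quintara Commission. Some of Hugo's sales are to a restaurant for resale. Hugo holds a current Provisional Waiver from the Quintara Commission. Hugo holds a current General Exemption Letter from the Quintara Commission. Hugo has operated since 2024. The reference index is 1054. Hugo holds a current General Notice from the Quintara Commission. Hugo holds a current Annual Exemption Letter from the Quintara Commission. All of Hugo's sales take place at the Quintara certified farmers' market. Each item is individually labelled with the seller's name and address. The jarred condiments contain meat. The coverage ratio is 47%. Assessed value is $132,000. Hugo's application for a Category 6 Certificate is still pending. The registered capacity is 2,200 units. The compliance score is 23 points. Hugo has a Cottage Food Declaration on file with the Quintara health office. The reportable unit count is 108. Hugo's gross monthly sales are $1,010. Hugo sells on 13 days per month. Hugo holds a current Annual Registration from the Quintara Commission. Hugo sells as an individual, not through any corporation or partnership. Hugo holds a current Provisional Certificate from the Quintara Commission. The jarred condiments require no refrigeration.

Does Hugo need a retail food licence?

Yes — Hugo must hold a retail food licence.

Exception (a) is satisfied on its face — the compliance score is 23 points, under the 30 points limit; a current Provisional Certificate is held; the reportable unit count is 108, below the 120 limit. Turning to paragraph (f): (f) operates against (a): a current General Declaration is held. So (a) is unavailable.
Exception (b): the reference index is 1,054, meeting the 850 threshold; an ingredient notice is displayed; the jarred condiments are shelf-stable — every condition holds. Turning to paragraph (g): (g) operates against (b): a current Annual Registration is held. So (b) is unavailable.
All of (c)'s requirements are met (a current Provisional Waiver is held; all sales are at a certified farmers' market; the registered capacity is 2,200 units, under the 2,400 units limit). Turning to paragraphs (h)–(i): (h) applies — some sales are to a restaurant for resale. (i), which would lift (h), does not operate here — the baseline figure is 957, not under 923. (c) is therefore removed.
Exception (d) is satisfied on its face — items are individually labelled; the jarred condiments are home-kitchen produced; the number of selling days per month is 13, below the 15 limit. But: (j) operates against (d): a current General Notice is held. (d) is therefore removed.
All of (e)'s requirements are met (gross monthly sales are $1,010, under the $1,060 limit; the seller is a natural person; a Cottage Food Declaration is on file). Turning to paragraphs (k)–(q): (k) operates against (e): the jarred condiments contain meat. (l) is triggered (assessed value is $132,000, under the $163,500 limit), but is set aside by (m): (m) operates against (l): a current Standing Exemption Letter is held. (n) would limit (m) — a current Annual Exemption Letter is held — but (o) sets (n) aside: (o) operates against (n): a current General Exemption Letter is held. (p) is inapplicable (there is no Category 6 Certificate in force), so (o) stands. Exception (e) does not apply.
No exception is made out. Hugo falls within the general rule.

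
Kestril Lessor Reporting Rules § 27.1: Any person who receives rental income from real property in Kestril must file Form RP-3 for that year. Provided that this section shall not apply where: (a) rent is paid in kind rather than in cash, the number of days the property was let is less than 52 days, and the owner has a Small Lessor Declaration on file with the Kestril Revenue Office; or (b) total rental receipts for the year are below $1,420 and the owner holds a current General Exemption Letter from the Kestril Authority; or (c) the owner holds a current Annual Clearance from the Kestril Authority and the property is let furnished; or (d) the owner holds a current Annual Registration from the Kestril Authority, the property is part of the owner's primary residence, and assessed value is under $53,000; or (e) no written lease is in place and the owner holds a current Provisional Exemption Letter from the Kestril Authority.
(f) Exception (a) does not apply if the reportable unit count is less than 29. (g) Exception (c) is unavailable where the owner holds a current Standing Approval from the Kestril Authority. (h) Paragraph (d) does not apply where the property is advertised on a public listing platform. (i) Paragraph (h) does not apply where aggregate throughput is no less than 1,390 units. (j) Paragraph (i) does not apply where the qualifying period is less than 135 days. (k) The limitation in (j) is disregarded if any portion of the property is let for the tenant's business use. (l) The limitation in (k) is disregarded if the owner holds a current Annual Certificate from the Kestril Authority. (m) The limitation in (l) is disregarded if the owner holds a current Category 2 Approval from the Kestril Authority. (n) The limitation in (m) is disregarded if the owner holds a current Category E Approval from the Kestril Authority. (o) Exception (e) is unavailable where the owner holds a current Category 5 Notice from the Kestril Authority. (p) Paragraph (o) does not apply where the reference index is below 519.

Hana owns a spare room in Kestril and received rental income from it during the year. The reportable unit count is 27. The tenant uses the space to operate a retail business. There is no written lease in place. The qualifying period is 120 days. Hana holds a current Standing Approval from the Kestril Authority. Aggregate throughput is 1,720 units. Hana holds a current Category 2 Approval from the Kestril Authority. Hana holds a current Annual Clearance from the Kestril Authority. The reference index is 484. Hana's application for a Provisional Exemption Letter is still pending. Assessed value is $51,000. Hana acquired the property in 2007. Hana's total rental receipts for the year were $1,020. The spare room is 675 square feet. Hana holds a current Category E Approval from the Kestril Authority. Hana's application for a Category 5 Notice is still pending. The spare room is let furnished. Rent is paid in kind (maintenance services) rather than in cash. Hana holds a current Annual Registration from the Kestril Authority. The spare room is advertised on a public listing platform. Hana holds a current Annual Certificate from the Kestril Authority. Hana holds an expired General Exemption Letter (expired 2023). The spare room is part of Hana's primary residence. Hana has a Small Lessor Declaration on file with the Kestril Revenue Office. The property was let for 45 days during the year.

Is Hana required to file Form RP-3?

Exception (a) is satisfied on its face — rent is paid in kind; the number of days the property was let is 45 days, less than the 52 days limit; a Small Lessor Declaration is on file. However, paragraph (f) must be considered: (f) applies — the reportable unit count is 27, less than the 29 limit. So (a) is unavailable.
Exception (b) fails — no current General Exemption Letter is held.
Exception (c) is satisfied on its face — a current Annual Clearance is held; the property is let furnished. But applying paragraph (g): (g) applies — a current Standing Approval is held. So (c) is unavailable.
Exception (d) is satisfied on its face — a current Annual Registration is held; the spare room is part of the primary residence; assessed value is $51,000, under the $53,000 limit. However, paragraphs (h)–(n) must be considered: (h) operates against (d): the property is publicly advertised. (i) would limit (h) — aggregate throughput is 1,720 units, meeting the 1,390 units threshold — but (j) sets (i) aside: (j) operates against (i): the qualifying period is 120 days, less than the 135 days limit. (k) operates (the space is let for business use), but is displaced by (l): (l) applies — a current Annual Certificate is held. (m) would limit (l) — a current Category 2 Approval is held — but (n) sets (m) aside: (n) operates against (m): a current Category E Approval is held. Exception (d) does not apply.
Exception (e) fails — there is no Provisional Exemption Letter in force.
No exception is made out. Hana falls within the general rule.

Yes — Hana must file Form RP-3.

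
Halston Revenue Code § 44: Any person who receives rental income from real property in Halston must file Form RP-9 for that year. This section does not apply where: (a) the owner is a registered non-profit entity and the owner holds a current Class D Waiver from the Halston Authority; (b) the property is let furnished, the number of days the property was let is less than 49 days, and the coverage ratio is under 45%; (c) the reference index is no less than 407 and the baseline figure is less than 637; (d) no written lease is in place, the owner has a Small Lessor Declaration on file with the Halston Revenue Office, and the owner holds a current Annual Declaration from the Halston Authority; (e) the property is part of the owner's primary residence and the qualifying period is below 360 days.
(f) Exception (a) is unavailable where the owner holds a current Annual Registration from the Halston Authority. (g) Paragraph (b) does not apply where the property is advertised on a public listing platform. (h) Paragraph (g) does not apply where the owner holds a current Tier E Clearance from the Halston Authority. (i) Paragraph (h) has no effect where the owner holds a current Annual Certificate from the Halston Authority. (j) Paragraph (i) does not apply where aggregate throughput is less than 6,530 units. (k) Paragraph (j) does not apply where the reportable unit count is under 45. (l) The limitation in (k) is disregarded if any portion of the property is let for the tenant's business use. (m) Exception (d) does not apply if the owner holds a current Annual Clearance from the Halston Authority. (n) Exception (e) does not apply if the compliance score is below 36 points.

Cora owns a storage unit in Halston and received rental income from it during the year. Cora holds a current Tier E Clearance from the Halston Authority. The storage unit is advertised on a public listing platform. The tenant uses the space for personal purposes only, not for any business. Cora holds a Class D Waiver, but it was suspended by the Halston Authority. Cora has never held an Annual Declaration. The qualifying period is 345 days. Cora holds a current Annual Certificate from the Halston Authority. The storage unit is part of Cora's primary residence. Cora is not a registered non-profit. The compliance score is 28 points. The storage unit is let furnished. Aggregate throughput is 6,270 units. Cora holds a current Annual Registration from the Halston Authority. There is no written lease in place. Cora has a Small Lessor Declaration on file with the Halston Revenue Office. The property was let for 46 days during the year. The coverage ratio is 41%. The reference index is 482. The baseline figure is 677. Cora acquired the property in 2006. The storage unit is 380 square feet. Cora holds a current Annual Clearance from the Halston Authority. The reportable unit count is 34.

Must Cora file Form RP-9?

Yes — Cora must file Form RP-9.

Exception (a) fails — Cora is not a registered non-profit.
Exception (b) is satisfied on its face — the property is let furnished; the number of days the property was let is 46 days, less than the 49 days limit; the coverage ratio is 41%, under the 45% limit. But: (g) is triggered — the property is publicly advertised. (h) would limit (g) — a current Tier E Clearance is held — but (i) sets (h) aside: (i) operates against (h): a current Annual Certificate is held. (j) applies (aggregate throughput is 6,270 units, less than the 6,530 units limit), but is set aside by (k): (k) operates against (j): the reportable unit count is 34, under the 45 limit. (l) is not engaged (the space is used for personal purposes only), so (k) stands. (b) is therefore removed.
Exception (c) does not apply: the baseline figure is 677, not less than 637.
Exception (d) does not apply: there is no Annual Declaration in force.
Exception (e): the storage unit is part of the primary residence; the qualifying period is 345 days, below the 360 days limit — every condition holds. Turning to paragraph (n): (n) operates against (e): the compliance score is 28 points, below the 36 points limit. (e) is therefore removed.
No exception displaces § 44.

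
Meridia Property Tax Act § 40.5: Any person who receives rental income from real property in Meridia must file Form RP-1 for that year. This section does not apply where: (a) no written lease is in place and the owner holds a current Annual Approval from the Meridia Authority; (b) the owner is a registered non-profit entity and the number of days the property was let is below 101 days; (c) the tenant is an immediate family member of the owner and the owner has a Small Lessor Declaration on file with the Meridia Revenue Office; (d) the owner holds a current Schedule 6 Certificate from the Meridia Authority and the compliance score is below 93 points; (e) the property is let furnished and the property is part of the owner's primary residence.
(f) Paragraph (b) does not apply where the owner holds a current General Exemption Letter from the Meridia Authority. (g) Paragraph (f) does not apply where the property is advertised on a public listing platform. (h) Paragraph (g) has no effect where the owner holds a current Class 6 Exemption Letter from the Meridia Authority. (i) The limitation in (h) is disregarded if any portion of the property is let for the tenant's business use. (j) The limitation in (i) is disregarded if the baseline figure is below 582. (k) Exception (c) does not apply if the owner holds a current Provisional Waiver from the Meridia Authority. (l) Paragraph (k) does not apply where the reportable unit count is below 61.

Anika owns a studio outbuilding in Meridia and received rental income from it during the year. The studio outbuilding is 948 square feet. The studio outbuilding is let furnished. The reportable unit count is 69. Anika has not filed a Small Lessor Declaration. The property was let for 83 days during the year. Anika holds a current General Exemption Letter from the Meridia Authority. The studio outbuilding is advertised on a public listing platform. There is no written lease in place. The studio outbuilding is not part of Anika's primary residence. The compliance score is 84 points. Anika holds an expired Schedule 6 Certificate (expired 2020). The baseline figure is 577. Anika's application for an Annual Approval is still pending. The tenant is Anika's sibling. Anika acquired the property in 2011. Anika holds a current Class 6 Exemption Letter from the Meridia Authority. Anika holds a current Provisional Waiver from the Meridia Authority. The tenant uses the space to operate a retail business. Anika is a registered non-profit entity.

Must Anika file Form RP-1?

Exception (a) fails — there is no Annual Approval in force.
Exception (b) is satisfied on its face — Anika is a registered non-profit; the number of days the property was let is 83 days, below the 101 days limit. But: (f) is engaged — a current General Exemption Letter is held. (g) would limit (f) — the property is publicly advertised — but (h) sets (g) aside: (h) operates against (g): a current Class 6 Exemption Letter is held. (i) would limit (h) — the space is let for business use — but (j) sets (i) aside: (j) operates against (i): the baseline figure is 577, below the 582 limit. (b) is therefore removed.
Exception (c) requires that the owner has a Small Lessor Declaration on file with the Meridia Revenue Office; but no Small Lessor Declaration is on file, so (c) is unavailable.
Exception (d) does not apply: there is no Schedule 6 Certificate in force.
Exception (e) requires that the property is part of the owner's primary residence; but the studio outbuilding is not part of the primary residence, so (e) is unavailable.
None of the exceptions is available; § 40.5 applies in full.

Yes — Anika must file Form RP-1.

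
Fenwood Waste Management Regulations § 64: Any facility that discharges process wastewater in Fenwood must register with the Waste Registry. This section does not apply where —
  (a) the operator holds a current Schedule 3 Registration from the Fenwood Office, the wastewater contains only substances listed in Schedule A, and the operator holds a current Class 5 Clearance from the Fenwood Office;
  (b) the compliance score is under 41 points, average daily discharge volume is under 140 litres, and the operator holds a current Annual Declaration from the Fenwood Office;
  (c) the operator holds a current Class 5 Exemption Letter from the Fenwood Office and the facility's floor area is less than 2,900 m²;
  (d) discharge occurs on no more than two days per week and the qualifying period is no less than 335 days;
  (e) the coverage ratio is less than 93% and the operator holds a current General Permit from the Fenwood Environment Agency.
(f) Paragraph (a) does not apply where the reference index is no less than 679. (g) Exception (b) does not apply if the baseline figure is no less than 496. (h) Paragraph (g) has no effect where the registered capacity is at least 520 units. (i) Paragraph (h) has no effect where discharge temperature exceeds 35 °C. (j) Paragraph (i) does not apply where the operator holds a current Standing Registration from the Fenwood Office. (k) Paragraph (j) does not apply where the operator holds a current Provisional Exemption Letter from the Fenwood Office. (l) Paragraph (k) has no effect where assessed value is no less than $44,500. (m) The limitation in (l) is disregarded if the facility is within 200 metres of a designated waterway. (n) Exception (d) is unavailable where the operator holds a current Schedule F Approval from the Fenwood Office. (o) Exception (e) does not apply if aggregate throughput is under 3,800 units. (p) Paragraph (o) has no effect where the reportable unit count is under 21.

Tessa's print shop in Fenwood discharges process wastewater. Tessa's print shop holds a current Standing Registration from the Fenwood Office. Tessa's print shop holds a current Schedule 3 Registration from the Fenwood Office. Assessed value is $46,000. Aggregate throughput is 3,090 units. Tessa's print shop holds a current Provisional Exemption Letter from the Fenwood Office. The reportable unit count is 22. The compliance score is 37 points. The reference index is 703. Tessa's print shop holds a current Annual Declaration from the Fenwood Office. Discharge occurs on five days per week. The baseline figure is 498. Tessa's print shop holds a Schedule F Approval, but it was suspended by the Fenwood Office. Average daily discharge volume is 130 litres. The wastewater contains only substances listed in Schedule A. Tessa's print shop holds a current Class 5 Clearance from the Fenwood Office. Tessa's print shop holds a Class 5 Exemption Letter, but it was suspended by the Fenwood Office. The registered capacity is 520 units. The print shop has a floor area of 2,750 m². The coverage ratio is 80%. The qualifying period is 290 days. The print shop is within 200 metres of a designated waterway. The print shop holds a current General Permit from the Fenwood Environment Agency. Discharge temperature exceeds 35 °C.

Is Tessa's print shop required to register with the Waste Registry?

Yes — Tessa's print shop must register with the Waste Registry.

Exception (a) is satisfied on its face — a current Schedule 3 Registration is held; the wastewater is Schedule-A-only; a current Class 5 Clearance is held. But: (f) operates against (a): the reference index is 703, meeting the 679 threshold. (a) is therefore removed.
Exception (b)'s conditions are all satisfied: the compliance score is 37 points, under the 41 points limit; average daily discharge volume is 130 litres, under the 140 litres limit; a current Annual Declaration is held. But: (g) operates — the baseline figure is 498, meeting the 496 threshold. (h) would limit (g) — the registered capacity is 520 units, meeting the 520 units threshold — but (i) sets (h) aside: (i) is triggered — discharge temperature exceeds 35 °C. (j) applies (a current Standing Registration is held), but is itself disapplied by (k): (k) operates — a current Provisional Exemption Letter is held. (l) operates (assessed value is $46,000, meeting the $44,500 threshold), but is set aside by (m): (m) operates — the print shop is within 200 m of a designated waterway. (b) is therefore removed.
Exception (c) does not apply: no current Class 5 Exemption Letter is held.
Exception (d) does not apply: discharge occurs on five days per week.
Exception (e): the coverage ratio is 80%, less than the 93% limit; a current General Permit is held — every condition holds. However, paragraphs (o)–(p) must be considered: (o) operates against (e): aggregate throughput is 3,090 units, under the 3,800 units limit. (p) is not engaged (the reportable unit count is 22, not under 21), so (o) stands. Exception (e) does not apply.
No exception is made out. Tessa's print shop falls within the general rule.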